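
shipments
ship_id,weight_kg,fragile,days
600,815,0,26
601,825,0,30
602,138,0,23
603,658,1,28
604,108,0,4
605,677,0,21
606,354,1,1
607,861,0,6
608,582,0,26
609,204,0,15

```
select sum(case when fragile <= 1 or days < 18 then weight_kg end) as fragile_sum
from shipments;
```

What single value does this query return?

ship_id=600: ✓ → 815
ship_id=601: ✓ → 825
ship_id=602: ✓ → 138
ship_id=603: ✓ → 658
ship_id=604: ✓ → 108
ship_id=605: ✓ → 677
ship_id=606: ✓ → 354
ship_id=607: ✓ → 861
ship_id=608: ✓ → 582
ship_id=609: ✓ → 204
fragile_sum = 815 + 825 + 138 + 658 + 108 + 677 + 354 + 861 + 582 + 204 = 5222

5222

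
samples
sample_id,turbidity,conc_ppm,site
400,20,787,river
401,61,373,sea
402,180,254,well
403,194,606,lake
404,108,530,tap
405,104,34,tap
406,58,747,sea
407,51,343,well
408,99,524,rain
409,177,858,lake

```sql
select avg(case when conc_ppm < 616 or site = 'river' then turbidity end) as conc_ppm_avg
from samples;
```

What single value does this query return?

102.125

sample_id=400: ✓ → 20
sample_id=401: ✓ → 61
sample_id=402: ✓ → 180
sample_id=403: ✓ → 194
sample_id=404: ✓ → 108
sample_id=405: ✓ → 104
sample_id=406: ✗
sample_id=407: ✓ → 51
sample_id=408: ✓ → 99
sample_id=409: ✗
conc_ppm_avg = (20 + 61 + 180 + 194 + 108 + 104 + 51 + 99) / 8 = 102.125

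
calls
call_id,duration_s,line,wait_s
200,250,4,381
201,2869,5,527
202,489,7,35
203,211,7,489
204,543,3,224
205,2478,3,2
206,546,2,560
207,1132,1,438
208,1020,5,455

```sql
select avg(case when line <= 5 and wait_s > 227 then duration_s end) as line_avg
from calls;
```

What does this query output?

1163.4

call_id=200: ✓ → 250
call_id=201: ✓ → 2869
call_id=202: ✗
call_id=203: ✗
call_id=204: ✗
call_id=205: ✗
call_id=206: ✓ → 546
call_id=207: ✓ → 1132
call_id=208: ✓ → 1020
line_avg = (250 + 2869 + 546 + 1132 + 1020) / 5 = 1163.4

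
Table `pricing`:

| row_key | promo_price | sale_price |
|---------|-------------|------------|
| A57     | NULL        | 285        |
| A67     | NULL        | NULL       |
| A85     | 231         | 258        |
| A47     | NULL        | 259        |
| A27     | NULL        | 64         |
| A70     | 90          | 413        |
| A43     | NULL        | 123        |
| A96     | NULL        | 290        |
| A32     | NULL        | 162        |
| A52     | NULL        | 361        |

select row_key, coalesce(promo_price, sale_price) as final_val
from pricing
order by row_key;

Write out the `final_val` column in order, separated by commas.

64, 162, 123, 259, 361, 285, NULL, 90, 231, 290

row_key=A27: promo_price=NULL, sale_price=64 → 64
row_key=A32: promo_price=NULL, sale_price=162 → 162
row_key=A43: promo_price=NULL, sale_price=123 → 123
row_key=A47: promo_price=NULL, sale_price=259 → 259
row_key=A52: promo_price=NULL, sale_price=361 → 361
row_key=A57: promo_price=NULL, sale_price=285 → 285
row_key=A67: promo_price=NULL, sale_price=NULL (all NULL) → NULL
row_key=A70: promo_price=90 → 90
row_key=A85: promo_price=231 → 231
row_key=A96: promo_price=NULL, sale_price=290 → 290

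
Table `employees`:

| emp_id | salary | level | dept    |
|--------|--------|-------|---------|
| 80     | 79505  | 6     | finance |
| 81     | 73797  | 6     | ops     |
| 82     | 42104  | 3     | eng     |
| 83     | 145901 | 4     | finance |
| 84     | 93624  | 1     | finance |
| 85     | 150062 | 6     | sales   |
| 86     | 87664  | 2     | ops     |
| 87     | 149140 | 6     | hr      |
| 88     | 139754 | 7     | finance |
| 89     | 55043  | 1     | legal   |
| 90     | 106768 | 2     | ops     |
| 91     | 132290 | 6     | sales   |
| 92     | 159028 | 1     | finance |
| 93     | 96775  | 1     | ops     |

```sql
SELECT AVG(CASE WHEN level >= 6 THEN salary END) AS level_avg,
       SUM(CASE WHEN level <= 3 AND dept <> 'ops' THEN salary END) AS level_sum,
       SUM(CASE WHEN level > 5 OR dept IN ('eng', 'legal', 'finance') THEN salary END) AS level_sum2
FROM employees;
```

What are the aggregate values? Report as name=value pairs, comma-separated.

level_avg=120758, level_sum=349799, level_sum2=1220248

[level_avg: level >= 6]
emp_id=80: ✓ → 79505
emp_id=81: ✓ → 73797
emp_id=82: ✗
emp_id=83: ✗
emp_id=84: ✗
emp_id=85: ✓ → 150062
emp_id=86: ✗
emp_id=87: ✓ → 149140
emp_id=88: ✓ → 139754
emp_id=89: ✗
emp_id=90: ✗
emp_id=91: ✓ → 132290
emp_id=92: ✗
emp_id=93: ✗
level_avg = (79505 + 73797 + 150062 + 149140 + 139754 + 132290) / 6 = 120758
—
[level_sum: level <= 3 AND dept <> 'ops']
emp_id=80: ✗
emp_id=81: ✗
emp_id=82: ✓ → 42104
emp_id=83: ✗
emp_id=84: ✓ → 93624
emp_id=85: ✗
emp_id=86: ✗
emp_id=87: ✗
emp_id=88: ✗
emp_id=89: ✓ → 55043
emp_id=90: ✗
emp_id=91: ✗
emp_id=92: ✓ → 159028
emp_id=93: ✗
level_sum = 42104 + 93624 + 55043 + 159028 = 349799
—
[level_sum2: level > 5 OR dept IN ('eng', 'legal', 'finance')]
emp_id=80: ✓ → 79505
emp_id=81: ✓ → 73797
emp_id=82: ✓ → 42104
emp_id=83: ✓ → 145901
emp_id=84: ✓ → 93624
emp_id=85: ✓ → 150062
emp_id=86: ✗
emp_id=87: ✓ → 149140
emp_id=88: ✓ → 139754
emp_id=89: ✓ → 55043
emp_id=90: ✗
emp_id=91: ✓ → 132290
emp_id=92: ✓ → 159028
emp_id=93: ✗
level_sum2 = 79505 + 73797 + 42104 + 145901 + 93624 + 150062 + 149140 + 139754 + 55043 + 132290 + 159028 = 1220248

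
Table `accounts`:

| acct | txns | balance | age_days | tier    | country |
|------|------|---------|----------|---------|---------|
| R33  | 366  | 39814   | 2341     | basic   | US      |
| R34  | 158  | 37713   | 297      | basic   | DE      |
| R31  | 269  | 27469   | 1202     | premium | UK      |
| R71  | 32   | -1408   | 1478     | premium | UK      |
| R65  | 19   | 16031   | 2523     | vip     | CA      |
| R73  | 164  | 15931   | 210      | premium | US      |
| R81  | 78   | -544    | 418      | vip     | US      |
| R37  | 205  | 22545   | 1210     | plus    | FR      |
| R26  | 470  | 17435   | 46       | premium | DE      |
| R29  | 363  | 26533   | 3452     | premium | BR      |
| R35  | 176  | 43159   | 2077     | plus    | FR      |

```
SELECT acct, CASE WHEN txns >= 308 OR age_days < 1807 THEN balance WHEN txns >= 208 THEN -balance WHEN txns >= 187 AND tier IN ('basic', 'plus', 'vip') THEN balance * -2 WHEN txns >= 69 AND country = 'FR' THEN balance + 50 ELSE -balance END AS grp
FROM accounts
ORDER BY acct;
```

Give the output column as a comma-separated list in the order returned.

acct=R26: txns >= 308 OR age_days < 1807 → 17435
acct=R29: txns >= 308 OR age_days < 1807 → 26533
acct=R31: txns >= 308 OR age_days < 1807 → 27469
acct=R33: txns >= 308 OR age_days < 1807 → 39814
acct=R34: txns >= 308 OR age_days < 1807 → 37713
acct=R35: txns >= 69 AND country = 'FR' → 43209
acct=R37: txns >= 308 OR age_days < 1807 → 22545
acct=R65: ELSE → -16031
acct=R71: txns >= 308 OR age_days < 1807 → -1408
acct=R73: txns >= 308 OR age_days < 1807 → 15931
acct=R81: txns >= 308 OR age_days < 1807 → -544

17435, 26533, 27469, 39814, 37713, 43209, 22545, -16031, -1408, 15931, -544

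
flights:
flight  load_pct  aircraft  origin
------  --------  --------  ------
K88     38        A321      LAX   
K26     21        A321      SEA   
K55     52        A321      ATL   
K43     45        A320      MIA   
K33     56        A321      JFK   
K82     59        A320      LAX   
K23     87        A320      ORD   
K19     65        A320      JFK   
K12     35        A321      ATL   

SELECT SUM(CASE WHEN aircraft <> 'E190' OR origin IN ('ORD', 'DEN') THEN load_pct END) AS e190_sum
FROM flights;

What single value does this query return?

458

flight=K88: ✓ → 38
flight=K26: ✓ → 21
flight=K55: ✓ → 52
flight=K43: ✓ → 45
flight=K33: ✓ → 56
flight=K82: ✓ → 59
flight=K23: ✓ → 87
flight=K19: ✓ → 65
flight=K12: ✓ → 35
e190_sum = 38 + 21 + 52 + 45 + 56 + 59 + 87 + 65 + 35 = 458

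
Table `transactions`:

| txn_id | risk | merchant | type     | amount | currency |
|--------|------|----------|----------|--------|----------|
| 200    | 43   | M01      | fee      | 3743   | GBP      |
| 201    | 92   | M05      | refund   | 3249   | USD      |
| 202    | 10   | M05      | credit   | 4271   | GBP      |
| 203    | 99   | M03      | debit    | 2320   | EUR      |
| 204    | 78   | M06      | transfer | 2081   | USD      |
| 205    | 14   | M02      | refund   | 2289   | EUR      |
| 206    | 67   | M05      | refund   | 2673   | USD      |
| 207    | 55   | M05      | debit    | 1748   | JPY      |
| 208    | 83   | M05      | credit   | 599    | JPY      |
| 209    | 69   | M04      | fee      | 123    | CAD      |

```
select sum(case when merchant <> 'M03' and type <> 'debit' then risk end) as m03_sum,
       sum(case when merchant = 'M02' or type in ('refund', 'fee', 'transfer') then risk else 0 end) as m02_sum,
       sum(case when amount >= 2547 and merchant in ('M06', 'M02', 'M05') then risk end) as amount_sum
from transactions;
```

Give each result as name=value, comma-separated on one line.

m03_sum=456, m02_sum=363, amount_sum=169

[m03_sum: merchant <> 'M03' and type <> 'debit']
txn_id=200: ✓ → 43
txn_id=201: ✓ → 92
txn_id=202: ✓ → 10
txn_id=203: ✗
txn_id=204: ✓ → 78
txn_id=205: ✓ → 14
txn_id=206: ✓ → 67
txn_id=207: ✗
txn_id=208: ✓ → 83
txn_id=209: ✓ → 69
m03_sum = 43 + 92 + 10 + 78 + 14 + 67 + 83 + 69 = 456
—
[m02_sum: merchant = 'M02' or type in ('refund', 'fee', 'transfer')]
txn_id=200: ✓ → 43
txn_id=201: ✓ → 92
txn_id=202: ✗
txn_id=203: ✗
txn_id=204: ✓ → 78
txn_id=205: ✓ → 14
txn_id=206: ✓ → 67
txn_id=207: ✗
txn_id=208: ✗
txn_id=209: ✓ → 69
m02_sum = 43 + 92 + 78 + 14 + 67 + 69 = 363
—
[amount_sum: amount >= 2547 and merchant in ('M06', 'M02', 'M05')]
txn_id=200: ✗
txn_id=201: ✓ → 92
txn_id=202: ✓ → 10
txn_id=203: ✗
txn_id=204: ✗
txn_id=205: ✗
txn_id=206: ✓ → 67
txn_id=207: ✗
txn_id=208: ✗
txn_id=209: ✗
amount_sum = 92 + 10 + 67 = 169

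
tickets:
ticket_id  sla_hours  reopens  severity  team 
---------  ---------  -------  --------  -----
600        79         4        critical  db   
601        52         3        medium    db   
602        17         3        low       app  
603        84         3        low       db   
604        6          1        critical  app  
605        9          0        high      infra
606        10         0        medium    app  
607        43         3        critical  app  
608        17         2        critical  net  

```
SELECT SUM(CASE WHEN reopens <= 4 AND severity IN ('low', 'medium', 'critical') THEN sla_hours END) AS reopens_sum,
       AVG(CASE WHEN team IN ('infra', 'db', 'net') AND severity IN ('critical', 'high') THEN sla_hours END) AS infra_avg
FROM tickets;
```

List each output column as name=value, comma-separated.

reopens_sum=308, infra_avg=35

[reopens_sum: reopens <= 4 AND severity IN ('low', 'medium', 'critical')]
ticket_id=600: ✓ → 79
ticket_id=601: ✓ → 52
ticket_id=602: ✓ → 17
ticket_id=603: ✓ → 84
ticket_id=604: ✓ → 6
ticket_id=605: ✗
ticket_id=606: ✓ → 10
ticket_id=607: ✓ → 43
ticket_id=608: ✓ → 17
reopens_sum = 79 + 52 + 17 + 84 + 6 + 10 + 43 + 17 = 308
—
[infra_avg: team IN ('infra', 'db', 'net') AND severity IN ('critical', 'high')]
ticket_id=600: ✓ → 79
ticket_id=601: ✗
ticket_id=602: ✗
ticket_id=603: ✗
ticket_id=604: ✗
ticket_id=605: ✓ → 9
ticket_id=606: ✗
ticket_id=607: ✗
ticket_id=608: ✓ → 17
infra_avg = (79 + 9 + 17) / 3 = 35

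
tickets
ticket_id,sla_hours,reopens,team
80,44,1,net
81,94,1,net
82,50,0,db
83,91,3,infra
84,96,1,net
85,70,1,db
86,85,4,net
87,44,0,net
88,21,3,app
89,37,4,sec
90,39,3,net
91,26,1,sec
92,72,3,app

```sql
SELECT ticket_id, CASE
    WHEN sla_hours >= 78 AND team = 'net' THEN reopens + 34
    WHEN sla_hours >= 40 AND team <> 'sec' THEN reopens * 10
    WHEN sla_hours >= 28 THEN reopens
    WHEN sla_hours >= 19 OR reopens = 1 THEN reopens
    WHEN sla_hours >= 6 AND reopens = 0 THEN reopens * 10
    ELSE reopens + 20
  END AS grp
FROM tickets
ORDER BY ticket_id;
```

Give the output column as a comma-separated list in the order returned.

ticket_id=80: sla_hours >= 40 AND team <> 'sec' → 10
ticket_id=81: sla_hours >= 78 AND team = 'net' → 35
ticket_id=82: sla_hours >= 40 AND team <> 'sec' → 0
ticket_id=83: sla_hours >= 40 AND team <> 'sec' → 30
ticket_id=84: sla_hours >= 78 AND team = 'net' → 35
ticket_id=85: sla_hours >= 40 AND team <> 'sec' → 10
ticket_id=86: sla_hours >= 78 AND team = 'net' → 38
ticket_id=87: sla_hours >= 40 AND team <> 'sec' → 0
ticket_id=88: sla_hours >= 19 OR reopens = 1 → 3
ticket_id=89: sla_hours >= 28 → 4
ticket_id=90: sla_hours >= 28 → 3
ticket_id=91: sla_hours >= 19 OR reopens = 1 → 1
ticket_id=92: sla_hours >= 40 AND team <> 'sec' → 30

10, 35, 0, 30, 35, 10, 38, 0, 3, 4, 3, 1, 30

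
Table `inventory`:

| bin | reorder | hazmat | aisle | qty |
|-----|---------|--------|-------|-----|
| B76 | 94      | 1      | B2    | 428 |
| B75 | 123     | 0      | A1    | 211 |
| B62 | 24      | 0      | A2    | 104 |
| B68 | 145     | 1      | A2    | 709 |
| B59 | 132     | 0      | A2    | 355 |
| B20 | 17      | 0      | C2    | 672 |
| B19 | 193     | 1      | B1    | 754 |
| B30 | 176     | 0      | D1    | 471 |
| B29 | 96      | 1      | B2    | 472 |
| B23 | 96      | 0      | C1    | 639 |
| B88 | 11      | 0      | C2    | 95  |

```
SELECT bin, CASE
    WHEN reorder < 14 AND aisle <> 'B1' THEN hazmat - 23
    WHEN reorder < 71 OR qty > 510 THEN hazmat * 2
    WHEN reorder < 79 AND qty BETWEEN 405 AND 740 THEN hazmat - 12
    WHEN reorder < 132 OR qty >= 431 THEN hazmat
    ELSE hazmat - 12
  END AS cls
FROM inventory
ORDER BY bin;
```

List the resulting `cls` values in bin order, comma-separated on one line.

bin=B19: reorder < 71 OR qty > 510 → 2
bin=B20: reorder < 71 OR qty > 510 → 0
bin=B23: reorder < 71 OR qty > 510 → 0
bin=B29: reorder < 132 OR qty >= 431 → 1
bin=B30: reorder < 132 OR qty >= 431 → 0
bin=B59: ELSE → -12
bin=B62: reorder < 71 OR qty > 510 → 0
bin=B68: reorder < 71 OR qty > 510 → 2
bin=B75: reorder < 132 OR qty >= 431 → 0
bin=B76: reorder < 132 OR qty >= 431 → 1
bin=B88: reorder < 14 AND aisle <> 'B1' → -23

2, 0, 0, 1, 0, -12, 0, 2, 0, 1, -23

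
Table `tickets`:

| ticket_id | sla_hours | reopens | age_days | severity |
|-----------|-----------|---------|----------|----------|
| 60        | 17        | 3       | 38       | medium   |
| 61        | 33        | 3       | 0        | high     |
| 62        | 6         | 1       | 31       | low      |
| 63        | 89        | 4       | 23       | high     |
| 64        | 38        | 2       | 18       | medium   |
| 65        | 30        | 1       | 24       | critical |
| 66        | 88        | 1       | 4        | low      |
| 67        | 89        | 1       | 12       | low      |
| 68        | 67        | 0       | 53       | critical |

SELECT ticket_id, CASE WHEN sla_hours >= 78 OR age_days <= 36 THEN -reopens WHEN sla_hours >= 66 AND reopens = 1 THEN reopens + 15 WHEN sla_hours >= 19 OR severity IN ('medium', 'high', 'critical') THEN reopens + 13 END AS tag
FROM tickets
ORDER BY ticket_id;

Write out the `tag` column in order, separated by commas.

16, -3, -1, -4, -2, -1, -1, -1, 13

ticket_id=60: sla_hours >= 19 OR severity IN ('medium', 'high', 'critical') → 16
ticket_id=61: sla_hours >= 78 OR age_days <= 36 → -3
ticket_id=62: sla_hours >= 78 OR age_days <= 36 → -1
ticket_id=63: sla_hours >= 78 OR age_days <= 36 → -4
ticket_id=64: sla_hours >= 78 OR age_days <= 36 → -2
ticket_id=65: sla_hours >= 78 OR age_days <= 36 → -1
ticket_id=66: sla_hours >= 78 OR age_days <= 36 → -1
ticket_id=67: sla_hours >= 78 OR age_days <= 36 → -1
ticket_id=68: sla_hours >= 19 OR severity IN ('medium', 'high', 'critical') → 13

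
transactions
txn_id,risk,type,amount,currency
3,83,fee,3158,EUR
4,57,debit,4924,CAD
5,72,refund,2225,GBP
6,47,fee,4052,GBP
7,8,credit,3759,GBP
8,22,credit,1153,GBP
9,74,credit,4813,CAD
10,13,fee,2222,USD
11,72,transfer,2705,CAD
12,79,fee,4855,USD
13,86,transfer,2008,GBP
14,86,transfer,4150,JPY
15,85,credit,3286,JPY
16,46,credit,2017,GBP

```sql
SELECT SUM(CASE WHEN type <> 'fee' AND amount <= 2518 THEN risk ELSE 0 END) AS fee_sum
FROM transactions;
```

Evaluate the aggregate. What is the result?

226

txn_id=3: ✗
txn_id=4: ✗
txn_id=5: ✓ → 72
txn_id=6: ✗
txn_id=7: ✗
txn_id=8: ✓ → 22
txn_id=9: ✗
txn_id=10: ✗
txn_id=11: ✗
txn_id=12: ✗
txn_id=13: ✓ → 86
txn_id=14: ✗
txn_id=15: ✗
txn_id=16: ✓ → 46
fee_sum = 72 + 22 + 86 + 46 = 226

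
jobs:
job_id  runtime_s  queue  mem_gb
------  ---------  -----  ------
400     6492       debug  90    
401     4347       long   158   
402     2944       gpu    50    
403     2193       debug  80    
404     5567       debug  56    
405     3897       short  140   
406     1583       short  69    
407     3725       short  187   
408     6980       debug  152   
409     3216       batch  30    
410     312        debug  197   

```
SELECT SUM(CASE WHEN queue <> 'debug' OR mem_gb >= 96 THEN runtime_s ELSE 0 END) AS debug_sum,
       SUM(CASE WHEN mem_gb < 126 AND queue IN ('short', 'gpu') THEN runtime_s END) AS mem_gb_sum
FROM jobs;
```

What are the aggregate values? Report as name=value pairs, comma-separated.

[debug_sum: queue <> 'debug' OR mem_gb >= 96]
job_id=400: ✗
job_id=401: ✓ → 4347
job_id=402: ✓ → 2944
job_id=403: ✗
job_id=404: ✗
job_id=405: ✓ → 3897
job_id=406: ✓ → 1583
job_id=407: ✓ → 3725
job_id=408: ✓ → 6980
job_id=409: ✓ → 3216
job_id=410: ✓ → 312
debug_sum = 4347 + 2944 + 3897 + 1583 + 3725 + 6980 + 3216 + 312 = 27004
—
[mem_gb_sum: mem_gb < 126 AND queue IN ('short', 'gpu')]
job_id=400: ✗
job_id=401: ✗
job_id=402: ✓ → 2944
job_id=403: ✗
job_id=404: ✗
job_id=405: ✗
job_id=406: ✓ → 1583
job_id=407: ✗
job_id=408: ✗
job_id=409: ✗
job_id=410: ✗
mem_gb_sum = 2944 + 1583 = 4527

debug_sum=27004, mem_gb_sum=4527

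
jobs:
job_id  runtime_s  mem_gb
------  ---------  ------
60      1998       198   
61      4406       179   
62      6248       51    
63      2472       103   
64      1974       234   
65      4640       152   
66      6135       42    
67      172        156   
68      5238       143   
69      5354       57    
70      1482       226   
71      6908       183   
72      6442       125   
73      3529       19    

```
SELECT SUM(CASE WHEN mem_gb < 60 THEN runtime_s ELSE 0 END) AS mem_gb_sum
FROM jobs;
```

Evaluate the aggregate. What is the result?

21266

job_id=60: ✗
job_id=61: ✗
job_id=62: ✓ → 6248
job_id=63: ✗
job_id=64: ✗
job_id=65: ✗
job_id=66: ✓ → 6135
job_id=67: ✗
job_id=68: ✗
job_id=69: ✓ → 5354
job_id=70: ✗
job_id=71: ✗
job_id=72: ✗
job_id=73: ✓ → 3529
mem_gb_sum = 6248 + 6135 + 5354 + 3529 = 21266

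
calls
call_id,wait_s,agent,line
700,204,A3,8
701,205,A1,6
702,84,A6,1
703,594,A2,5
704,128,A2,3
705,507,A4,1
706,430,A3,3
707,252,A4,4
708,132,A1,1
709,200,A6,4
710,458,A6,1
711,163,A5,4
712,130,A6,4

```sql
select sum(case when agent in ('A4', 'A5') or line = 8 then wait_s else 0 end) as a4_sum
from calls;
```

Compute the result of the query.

call_id=700: ✓ → 204
call_id=701: ✗
call_id=702: ✗
call_id=703: ✗
call_id=704: ✗
call_id=705: ✓ → 507
call_id=706: ✗
call_id=707: ✓ → 252
call_id=708: ✗
call_id=709: ✗
call_id=710: ✗
call_id=711: ✓ → 163
call_id=712: ✗
a4_sum = 204 + 507 + 252 + 163 = 1126

1126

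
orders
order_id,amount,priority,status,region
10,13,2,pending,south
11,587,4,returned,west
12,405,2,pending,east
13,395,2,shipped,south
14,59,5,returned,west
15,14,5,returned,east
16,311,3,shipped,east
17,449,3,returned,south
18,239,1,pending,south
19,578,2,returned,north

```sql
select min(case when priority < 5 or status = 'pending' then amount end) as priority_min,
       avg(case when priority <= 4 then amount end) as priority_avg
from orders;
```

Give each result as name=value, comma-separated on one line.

[priority_min: priority < 5 or status = 'pending']
order_id=10: ✓ → 13
order_id=11: ✓ → 587
order_id=12: ✓ → 405
order_id=13: ✓ → 395
order_id=14: ✗
order_id=15: ✗
order_id=16: ✓ → 311
order_id=17: ✓ → 449
order_id=18: ✓ → 239
order_id=19: ✓ → 578
priority_min = MIN(13, 587, 405, 395, 311, 449, 239, 578) = 13
—
[priority_avg: priority <= 4]
order_id=10: ✓ → 13
order_id=11: ✓ → 587
order_id=12: ✓ → 405
order_id=13: ✓ → 395
order_id=14: ✗
order_id=15: ✗
order_id=16: ✓ → 311
order_id=17: ✓ → 449
order_id=18: ✓ → 239
order_id=19: ✓ → 578
priority_avg = (13 + 587 + 405 + 395 + 311 + 449 + 239 + 578) / 8 = 372.125

priority_min=13, priority_avg=372.125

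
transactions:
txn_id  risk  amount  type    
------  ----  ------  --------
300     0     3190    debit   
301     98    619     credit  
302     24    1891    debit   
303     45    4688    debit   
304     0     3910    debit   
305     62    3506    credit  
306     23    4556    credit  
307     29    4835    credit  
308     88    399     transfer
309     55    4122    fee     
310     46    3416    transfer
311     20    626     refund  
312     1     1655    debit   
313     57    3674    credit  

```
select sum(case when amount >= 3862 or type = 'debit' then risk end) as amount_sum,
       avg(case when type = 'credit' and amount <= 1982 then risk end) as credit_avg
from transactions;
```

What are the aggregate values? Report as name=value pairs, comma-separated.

[amount_sum: amount >= 3862 or type = 'debit']
txn_id=300: ✓ → 0
txn_id=301: ✗
txn_id=302: ✓ → 24
txn_id=303: ✓ → 45
txn_id=304: ✓ → 0
txn_id=305: ✗
txn_id=306: ✓ → 23
txn_id=307: ✓ → 29
txn_id=308: ✗
txn_id=309: ✓ → 55
txn_id=310: ✗
txn_id=311: ✗
txn_id=312: ✓ → 1
txn_id=313: ✗
amount_sum = 24 + 45 + 23 + 29 + 55 + 1 = 177
—
[credit_avg: type = 'credit' and amount <= 1982]
txn_id=300: ✗
txn_id=301: ✓ → 98
txn_id=302: ✗
txn_id=303: ✗
txn_id=304: ✗
txn_id=305: ✗
txn_id=306: ✗
txn_id=307: ✗
txn_id=308: ✗
txn_id=309: ✗
txn_id=310: ✗
txn_id=311: ✗
txn_id=312: ✗
txn_id=313: ✗
credit_avg = 98

amount_sum=177, credit_avg=98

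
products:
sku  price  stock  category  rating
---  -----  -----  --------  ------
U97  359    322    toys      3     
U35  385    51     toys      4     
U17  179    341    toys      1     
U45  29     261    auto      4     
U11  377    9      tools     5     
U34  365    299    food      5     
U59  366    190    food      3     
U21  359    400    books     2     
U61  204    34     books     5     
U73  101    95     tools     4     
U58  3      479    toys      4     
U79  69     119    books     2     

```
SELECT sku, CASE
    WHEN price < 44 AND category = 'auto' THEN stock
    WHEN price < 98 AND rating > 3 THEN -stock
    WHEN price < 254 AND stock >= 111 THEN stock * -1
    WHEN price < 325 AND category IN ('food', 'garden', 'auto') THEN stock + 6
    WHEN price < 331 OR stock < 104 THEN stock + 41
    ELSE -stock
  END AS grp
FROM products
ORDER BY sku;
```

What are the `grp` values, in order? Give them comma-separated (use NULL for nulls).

50, -341, -400, -299, 92, 261, -479, -190, 75, 136, -119, -322

sku=U11: price < 331 OR stock < 104 → 50
sku=U17: price < 254 AND stock >= 111 → -341
sku=U21: ELSE → -400
sku=U34: ELSE → -299
sku=U35: price < 331 OR stock < 104 → 92
sku=U45: price < 44 AND category = 'auto' → 261
sku=U58: price < 98 AND rating > 3 → -479
sku=U59: ELSE → -190
sku=U61: price < 331 OR stock < 104 → 75
sku=U73: price < 331 OR stock < 104 → 136
sku=U79: price < 254 AND stock >= 111 → -119
sku=U97: ELSE → -322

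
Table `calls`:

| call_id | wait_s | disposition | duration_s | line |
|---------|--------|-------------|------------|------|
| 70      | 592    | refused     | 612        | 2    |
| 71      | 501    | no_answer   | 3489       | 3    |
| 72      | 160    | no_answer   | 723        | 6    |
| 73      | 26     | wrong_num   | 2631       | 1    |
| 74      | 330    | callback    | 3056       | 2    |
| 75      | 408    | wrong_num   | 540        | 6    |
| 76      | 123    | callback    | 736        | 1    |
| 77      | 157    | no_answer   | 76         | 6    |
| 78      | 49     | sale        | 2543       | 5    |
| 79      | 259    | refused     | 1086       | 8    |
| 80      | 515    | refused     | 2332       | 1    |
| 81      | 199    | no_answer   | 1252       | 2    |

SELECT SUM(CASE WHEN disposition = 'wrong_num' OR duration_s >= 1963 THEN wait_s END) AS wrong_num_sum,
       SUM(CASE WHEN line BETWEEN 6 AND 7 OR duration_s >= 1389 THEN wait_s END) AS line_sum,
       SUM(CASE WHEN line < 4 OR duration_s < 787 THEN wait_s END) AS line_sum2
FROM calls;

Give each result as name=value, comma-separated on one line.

[wrong_num_sum: disposition = 'wrong_num' OR duration_s >= 1963]
call_id=70: ✗
call_id=71: ✓ → 501
call_id=72: ✗
call_id=73: ✓ → 26
call_id=74: ✓ → 330
call_id=75: ✓ → 408
call_id=76: ✗
call_id=77: ✗
call_id=78: ✓ → 49
call_id=79: ✗
call_id=80: ✓ → 515
call_id=81: ✗
wrong_num_sum = 501 + 26 + 330 + 408 + 49 + 515 = 1829
—
[line_sum: line BETWEEN 6 AND 7 OR duration_s >= 1389]
call_id=70: ✗
call_id=71: ✓ → 501
call_id=72: ✓ → 160
call_id=73: ✓ → 26
call_id=74: ✓ → 330
call_id=75: ✓ → 408
call_id=76: ✗
call_id=77: ✓ → 157
call_id=78: ✓ → 49
call_id=79: ✗
call_id=80: ✓ → 515
call_id=81: ✗
line_sum = 501 + 160 + 26 + 330 + 408 + 157 + 49 + 515 = 2146
—
[line_sum2: line < 4 OR duration_s < 787]
call_id=70: ✓ → 592
call_id=71: ✓ → 501
call_id=72: ✓ → 160
call_id=73: ✓ → 26
call_id=74: ✓ → 330
call_id=75: ✓ → 408
call_id=76: ✓ → 123
call_id=77: ✓ → 157
call_id=78: ✗
call_id=79: ✗
call_id=80: ✓ → 515
call_id=81: ✓ → 199
line_sum2 = 592 + 501 + 160 + 26 + 330 + 408 + 123 + 157 + 515 + 199 = 3011

wrong_num_sum=1829, line_sum=2146, line_sum2=3011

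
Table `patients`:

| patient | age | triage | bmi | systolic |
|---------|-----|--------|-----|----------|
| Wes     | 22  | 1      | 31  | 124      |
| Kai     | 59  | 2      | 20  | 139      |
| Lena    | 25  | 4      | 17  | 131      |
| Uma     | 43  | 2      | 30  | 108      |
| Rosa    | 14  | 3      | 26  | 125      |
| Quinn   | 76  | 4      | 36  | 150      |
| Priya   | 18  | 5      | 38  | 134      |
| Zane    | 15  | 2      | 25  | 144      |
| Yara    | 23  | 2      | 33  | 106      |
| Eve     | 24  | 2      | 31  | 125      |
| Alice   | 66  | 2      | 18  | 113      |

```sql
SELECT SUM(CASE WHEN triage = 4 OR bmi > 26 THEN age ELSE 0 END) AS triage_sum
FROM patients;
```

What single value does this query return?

231

patient=Wes: ✓ → 22
patient=Kai: ✗
patient=Lena: ✓ → 25
patient=Uma: ✓ → 43
patient=Rosa: ✗
patient=Quinn: ✓ → 76
patient=Priya: ✓ → 18
patient=Zane: ✗
patient=Yara: ✓ → 23
patient=Eve: ✓ → 24
patient=Alice: ✗
triage_sum = 22 + 25 + 43 + 76 + 18 + 23 + 24 = 231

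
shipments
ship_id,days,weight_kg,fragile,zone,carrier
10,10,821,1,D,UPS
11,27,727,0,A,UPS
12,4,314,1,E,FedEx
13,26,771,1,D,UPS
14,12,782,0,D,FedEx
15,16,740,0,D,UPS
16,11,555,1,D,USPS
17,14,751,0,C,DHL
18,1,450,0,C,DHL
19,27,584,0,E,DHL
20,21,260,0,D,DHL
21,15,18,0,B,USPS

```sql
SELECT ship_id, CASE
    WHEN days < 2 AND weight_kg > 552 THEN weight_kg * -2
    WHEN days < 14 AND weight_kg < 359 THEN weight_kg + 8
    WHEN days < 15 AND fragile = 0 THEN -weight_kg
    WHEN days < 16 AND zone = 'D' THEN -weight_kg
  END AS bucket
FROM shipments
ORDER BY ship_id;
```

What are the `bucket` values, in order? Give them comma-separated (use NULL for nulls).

-821, NULL, 322, NULL, -782, NULL, -555, -751, -450, NULL, NULL, NULL

ship_id=10: days < 16 AND zone = 'D' → -821
ship_id=11: (no match → NULL) → NULL
ship_id=12: days < 14 AND weight_kg < 359 → 322
ship_id=13: (no match → NULL) → NULL
ship_id=14: days < 15 AND fragile = 0 → -782
ship_id=15: (no match → NULL) → NULL
ship_id=16: days < 16 AND zone = 'D' → -555
ship_id=17: days < 15 AND fragile = 0 → -751
ship_id=18: days < 15 AND fragile = 0 → -450
ship_id=19: (no match → NULL) → NULL
ship_id=20: (no match → NULL) → NULL
ship_id=21: (no match → NULL) → NULL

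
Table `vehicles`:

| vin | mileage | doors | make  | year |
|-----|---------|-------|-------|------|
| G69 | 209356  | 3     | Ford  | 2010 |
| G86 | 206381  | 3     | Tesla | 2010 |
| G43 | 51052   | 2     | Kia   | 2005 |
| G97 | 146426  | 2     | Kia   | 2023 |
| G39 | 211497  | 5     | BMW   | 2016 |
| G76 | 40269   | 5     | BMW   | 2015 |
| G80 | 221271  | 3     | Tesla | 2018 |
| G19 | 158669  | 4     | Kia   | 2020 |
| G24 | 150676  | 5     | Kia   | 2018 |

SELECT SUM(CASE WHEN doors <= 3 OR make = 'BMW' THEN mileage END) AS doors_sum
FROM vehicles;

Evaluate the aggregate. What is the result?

1086252

vin=G69: ✓ → 209356
vin=G86: ✓ → 206381
vin=G43: ✓ → 51052
vin=G97: ✓ → 146426
vin=G39: ✓ → 211497
vin=G76: ✓ → 40269
vin=G80: ✓ → 221271
vin=G19: ✗
vin=G24: ✗
doors_sum = 209356 + 206381 + 51052 + 146426 + 211497 + 40269 + 221271 = 1086252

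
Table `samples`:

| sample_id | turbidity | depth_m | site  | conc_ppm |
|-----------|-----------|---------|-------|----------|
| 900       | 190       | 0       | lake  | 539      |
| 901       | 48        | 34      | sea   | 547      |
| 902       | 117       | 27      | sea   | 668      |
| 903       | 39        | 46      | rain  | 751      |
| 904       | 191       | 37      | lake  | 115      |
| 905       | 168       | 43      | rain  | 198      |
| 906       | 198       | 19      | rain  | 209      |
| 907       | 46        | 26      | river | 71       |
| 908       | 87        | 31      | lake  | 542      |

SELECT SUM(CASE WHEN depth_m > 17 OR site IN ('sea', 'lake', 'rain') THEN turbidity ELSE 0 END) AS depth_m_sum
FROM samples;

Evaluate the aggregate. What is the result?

sample_id=900: ✓ → 190
sample_id=901: ✓ → 48
sample_id=902: ✓ → 117
sample_id=903: ✓ → 39
sample_id=904: ✓ → 191
sample_id=905: ✓ → 168
sample_id=906: ✓ → 198
sample_id=907: ✓ → 46
sample_id=908: ✓ → 87
depth_m_sum = 190 + 48 + 117 + 39 + 191 + 168 + 198 + 46 + 87 = 1084

1084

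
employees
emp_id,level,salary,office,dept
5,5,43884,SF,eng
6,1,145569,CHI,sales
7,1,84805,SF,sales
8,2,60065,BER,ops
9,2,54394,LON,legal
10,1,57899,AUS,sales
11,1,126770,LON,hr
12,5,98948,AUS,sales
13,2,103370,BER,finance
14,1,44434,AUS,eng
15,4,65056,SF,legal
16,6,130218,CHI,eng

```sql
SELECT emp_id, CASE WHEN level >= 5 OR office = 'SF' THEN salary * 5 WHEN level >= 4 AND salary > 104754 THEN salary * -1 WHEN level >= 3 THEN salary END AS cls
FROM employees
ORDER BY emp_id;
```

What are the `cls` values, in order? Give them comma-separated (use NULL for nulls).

emp_id=5: level >= 5 OR office = 'SF' → 219420
emp_id=6: (no match → NULL) → NULL
emp_id=7: level >= 5 OR office = 'SF' → 424025
emp_id=8: (no match → NULL) → NULL
emp_id=9: (no match → NULL) → NULL
emp_id=10: (no match → NULL) → NULL
emp_id=11: (no match → NULL) → NULL
emp_id=12: level >= 5 OR office = 'SF' → 494740
emp_id=13: (no match → NULL) → NULL
emp_id=14: (no match → NULL) → NULL
emp_id=15: level >= 5 OR office = 'SF' → 325280
emp_id=16: level >= 5 OR office = 'SF' → 651090

219420, NULL, 424025, NULL, NULL, NULL, NULL, 494740, NULL, NULL, 325280, 651090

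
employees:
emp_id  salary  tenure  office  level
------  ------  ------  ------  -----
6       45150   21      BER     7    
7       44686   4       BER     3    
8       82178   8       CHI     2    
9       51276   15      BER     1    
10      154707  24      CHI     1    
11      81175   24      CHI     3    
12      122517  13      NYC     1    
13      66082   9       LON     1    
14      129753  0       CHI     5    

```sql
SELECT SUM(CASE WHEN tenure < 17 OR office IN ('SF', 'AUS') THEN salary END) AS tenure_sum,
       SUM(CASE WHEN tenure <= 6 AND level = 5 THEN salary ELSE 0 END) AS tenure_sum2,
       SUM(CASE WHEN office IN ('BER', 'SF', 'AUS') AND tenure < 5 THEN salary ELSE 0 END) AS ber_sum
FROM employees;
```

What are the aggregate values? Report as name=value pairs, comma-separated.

tenure_sum=496492, tenure_sum2=129753, ber_sum=44686

[tenure_sum: tenure < 17 OR office IN ('SF', 'AUS')]
emp_id=6: ✗
emp_id=7: ✓ → 44686
emp_id=8: ✓ → 82178
emp_id=9: ✓ → 51276
emp_id=10: ✗
emp_id=11: ✗
emp_id=12: ✓ → 122517
emp_id=13: ✓ → 66082
emp_id=14: ✓ → 129753
tenure_sum = 44686 + 82178 + 51276 + 122517 + 66082 + 129753 = 496492
—
[tenure_sum2: tenure <= 6 AND level = 5]
emp_id=6: ✗
emp_id=7: ✗
emp_id=8: ✗
emp_id=9: ✗
emp_id=10: ✗
emp_id=11: ✗
emp_id=12: ✗
emp_id=13: ✗
emp_id=14: ✓ → 129753
tenure_sum2 = 129753
—
[ber_sum: office IN ('BER', 'SF', 'AUS') AND tenure < 5]
emp_id=6: ✗
emp_id=7: ✓ → 44686
emp_id=8: ✗
emp_id=9: ✗
emp_id=10: ✗
emp_id=11: ✗
emp_id=12: ✗
emp_id=13: ✗
emp_id=14: ✗
ber_sum = 44686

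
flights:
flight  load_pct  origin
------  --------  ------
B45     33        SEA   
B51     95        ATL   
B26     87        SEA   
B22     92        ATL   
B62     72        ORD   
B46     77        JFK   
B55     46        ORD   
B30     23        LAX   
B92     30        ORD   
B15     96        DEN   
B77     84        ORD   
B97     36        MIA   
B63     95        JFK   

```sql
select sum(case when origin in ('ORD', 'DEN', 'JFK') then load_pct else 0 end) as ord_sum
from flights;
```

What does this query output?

500

flight=B45: ✗
flight=B51: ✗
flight=B26: ✗
flight=B22: ✗
flight=B62: ✓ → 72
flight=B46: ✓ → 77
flight=B55: ✓ → 46
flight=B30: ✗
flight=B92: ✓ → 30
flight=B15: ✓ → 96
flight=B77: ✓ → 84
flight=B97: ✗
flight=B63: ✓ → 95
ord_sum = 72 + 77 + 46 + 30 + 96 + 84 + 95 = 500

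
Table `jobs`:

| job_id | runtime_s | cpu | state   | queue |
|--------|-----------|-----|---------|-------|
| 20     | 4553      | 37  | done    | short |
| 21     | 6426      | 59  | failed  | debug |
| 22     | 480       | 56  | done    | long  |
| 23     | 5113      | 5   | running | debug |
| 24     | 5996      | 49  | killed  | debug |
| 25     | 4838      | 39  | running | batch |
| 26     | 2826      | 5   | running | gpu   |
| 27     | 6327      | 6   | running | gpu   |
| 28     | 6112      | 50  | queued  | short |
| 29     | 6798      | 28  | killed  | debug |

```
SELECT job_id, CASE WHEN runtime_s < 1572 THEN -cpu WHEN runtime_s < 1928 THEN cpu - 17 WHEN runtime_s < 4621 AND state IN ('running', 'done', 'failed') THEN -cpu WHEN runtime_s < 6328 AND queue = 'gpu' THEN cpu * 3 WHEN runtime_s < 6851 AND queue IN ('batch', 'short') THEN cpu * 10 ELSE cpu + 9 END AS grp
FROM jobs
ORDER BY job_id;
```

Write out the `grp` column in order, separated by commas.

job_id=20: runtime_s < 4621 AND state IN ('running', 'done', 'failed') → -37
job_id=21: ELSE → 68
job_id=22: runtime_s < 1572 → -56
job_id=23: ELSE → 14
job_id=24: ELSE → 58
job_id=25: runtime_s < 6851 AND queue IN ('batch', 'short') → 390
job_id=26: runtime_s < 4621 AND state IN ('running', 'done', 'failed') → -5
job_id=27: runtime_s < 6328 AND queue = 'gpu' → 18
job_id=28: runtime_s < 6851 AND queue IN ('batch', 'short') → 500
job_id=29: ELSE → 37

-37, 68, -56, 14, 58, 390, -5, 18, 500, 37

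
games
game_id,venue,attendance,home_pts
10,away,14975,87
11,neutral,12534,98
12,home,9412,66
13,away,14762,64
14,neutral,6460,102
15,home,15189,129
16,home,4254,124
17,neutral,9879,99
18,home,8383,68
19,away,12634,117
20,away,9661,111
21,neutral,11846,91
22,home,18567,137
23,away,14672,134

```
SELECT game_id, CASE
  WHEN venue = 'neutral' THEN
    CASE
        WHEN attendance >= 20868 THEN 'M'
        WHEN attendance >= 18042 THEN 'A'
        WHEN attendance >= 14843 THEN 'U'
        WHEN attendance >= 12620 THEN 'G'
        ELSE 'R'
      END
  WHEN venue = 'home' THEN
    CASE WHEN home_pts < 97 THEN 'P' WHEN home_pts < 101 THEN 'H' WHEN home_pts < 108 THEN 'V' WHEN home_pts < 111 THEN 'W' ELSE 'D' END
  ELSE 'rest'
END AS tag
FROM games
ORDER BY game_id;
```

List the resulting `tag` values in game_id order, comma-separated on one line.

game_id=10: venue='away' → outer ELSE → rest
game_id=11: venue='neutral' → inner[ELSE] → R
game_id=12: venue='home' → inner[home_pts < 97] → P
game_id=13: venue='away' → outer ELSE → rest
game_id=14: venue='neutral' → inner[ELSE] → R
game_id=15: venue='home' → inner[ELSE] → D
game_id=16: venue='home' → inner[ELSE] → D
game_id=17: venue='neutral' → inner[ELSE] → R
game_id=18: venue='home' → inner[home_pts < 97] → P
game_id=19: venue='away' → outer ELSE → rest
game_id=20: venue='away' → outer ELSE → rest
game_id=21: venue='neutral' → inner[ELSE] → R
game_id=22: venue='home' → inner[ELSE] → D
game_id=23: venue='away' → outer ELSE → rest

rest, R, P, rest, R, D, D, R, P, rest, rest, R, D, rest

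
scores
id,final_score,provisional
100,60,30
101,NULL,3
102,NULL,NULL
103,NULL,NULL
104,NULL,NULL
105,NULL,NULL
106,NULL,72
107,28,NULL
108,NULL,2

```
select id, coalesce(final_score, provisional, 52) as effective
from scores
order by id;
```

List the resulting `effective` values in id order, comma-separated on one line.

id=100: final_score=60 → 60
id=101: final_score=NULL, provisional=3 → 3
id=102: final_score=NULL, provisional=NULL, → literal 52 → 52
id=103: final_score=NULL, provisional=NULL, → literal 52 → 52
id=104: final_score=NULL, provisional=NULL, → literal 52 → 52
id=105: final_score=NULL, provisional=NULL, → literal 52 → 52
id=106: final_score=NULL, provisional=72 → 72
id=107: final_score=28 → 28
id=108: final_score=NULL, provisional=2 → 2

60, 3, 52, 52, 52, 52, 72, 28, 2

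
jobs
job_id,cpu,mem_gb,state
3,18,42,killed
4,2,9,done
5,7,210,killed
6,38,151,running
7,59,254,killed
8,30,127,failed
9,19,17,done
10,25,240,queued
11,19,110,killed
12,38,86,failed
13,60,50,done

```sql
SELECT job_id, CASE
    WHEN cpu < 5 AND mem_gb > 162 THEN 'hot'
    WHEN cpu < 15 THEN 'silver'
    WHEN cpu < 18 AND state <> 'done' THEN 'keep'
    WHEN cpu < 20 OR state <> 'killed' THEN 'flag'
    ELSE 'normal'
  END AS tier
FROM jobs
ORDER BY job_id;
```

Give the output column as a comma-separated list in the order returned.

job_id=3: cpu < 20 OR state <> 'killed' → flag
job_id=4: cpu < 15 → silver
job_id=5: cpu < 15 → silver
job_id=6: cpu < 20 OR state <> 'killed' → flag
job_id=7: ELSE → normal
job_id=8: cpu < 20 OR state <> 'killed' → flag
job_id=9: cpu < 20 OR state <> 'killed' → flag
job_id=10: cpu < 20 OR state <> 'killed' → flag
job_id=11: cpu < 20 OR state <> 'killed' → flag
job_id=12: cpu < 20 OR state <> 'killed' → flag
job_id=13: cpu < 20 OR state <> 'killed' → flag

flag, silver, silver, flag, normal, flag, flag, flag, flag, flag, flag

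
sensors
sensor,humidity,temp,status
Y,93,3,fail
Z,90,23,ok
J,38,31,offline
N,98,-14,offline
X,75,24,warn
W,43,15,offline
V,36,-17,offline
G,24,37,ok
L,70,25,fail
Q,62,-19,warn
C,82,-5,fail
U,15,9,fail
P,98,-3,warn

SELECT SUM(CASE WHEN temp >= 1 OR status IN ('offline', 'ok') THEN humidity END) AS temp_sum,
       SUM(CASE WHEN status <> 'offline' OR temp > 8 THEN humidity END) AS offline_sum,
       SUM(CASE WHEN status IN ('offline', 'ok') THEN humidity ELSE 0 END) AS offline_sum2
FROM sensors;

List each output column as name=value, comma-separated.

temp_sum=582, offline_sum=690, offline_sum2=329

[temp_sum: temp >= 1 OR status IN ('offline', 'ok')]
sensor=Y: ✓ → 93
sensor=Z: ✓ → 90
sensor=J: ✓ → 38
sensor=N: ✓ → 98
sensor=X: ✓ → 75
sensor=W: ✓ → 43
sensor=V: ✓ → 36
sensor=G: ✓ → 24
sensor=L: ✓ → 70
sensor=Q: ✗
sensor=C: ✗
sensor=U: ✓ → 15
sensor=P: ✗
temp_sum = 93 + 90 + 38 + 98 + 75 + 43 + 36 + 24 + 70 + 15 = 582
—
[offline_sum: status <> 'offline' OR temp > 8]
sensor=Y: ✓ → 93
sensor=Z: ✓ → 90
sensor=J: ✓ → 38
sensor=N: ✗
sensor=X: ✓ → 75
sensor=W: ✓ → 43
sensor=V: ✗
sensor=G: ✓ → 24
sensor=L: ✓ → 70
sensor=Q: ✓ → 62
sensor=C: ✓ → 82
sensor=U: ✓ → 15
sensor=P: ✓ → 98
offline_sum = 93 + 90 + 38 + 75 + 43 + 24 + 70 + 62 + 82 + 15 + 98 = 690
—
[offline_sum2: status IN ('offline', 'ok')]
sensor=Y: ✗
sensor=Z: ✓ → 90
sensor=J: ✓ → 38
sensor=N: ✓ → 98
sensor=X: ✗
sensor=W: ✓ → 43
sensor=V: ✓ → 36
sensor=G: ✓ → 24
sensor=L: ✗
sensor=Q: ✗
sensor=C: ✗
sensor=U: ✗
sensor=P: ✗
offline_sum2 = 90 + 38 + 98 + 43 + 36 + 24 = 329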